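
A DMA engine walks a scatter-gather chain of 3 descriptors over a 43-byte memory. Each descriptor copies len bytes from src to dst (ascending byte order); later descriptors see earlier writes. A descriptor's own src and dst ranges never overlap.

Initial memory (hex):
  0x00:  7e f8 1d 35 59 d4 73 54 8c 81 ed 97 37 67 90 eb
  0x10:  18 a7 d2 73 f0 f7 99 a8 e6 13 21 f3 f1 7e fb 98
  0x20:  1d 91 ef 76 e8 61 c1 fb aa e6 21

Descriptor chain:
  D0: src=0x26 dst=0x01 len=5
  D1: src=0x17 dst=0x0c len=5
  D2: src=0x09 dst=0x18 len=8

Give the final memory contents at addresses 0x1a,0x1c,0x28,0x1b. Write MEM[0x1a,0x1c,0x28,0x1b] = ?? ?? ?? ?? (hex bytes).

MEM[0x1a,0x1c,0x28,0x1b] = 97 e6 aa a8

#0 dst[0x01+5] := {0xc1,0xfb,0xaa,0xe6,0x21}
#1 dst[0x0c+5] := {0xa8,0xe6,0x13,0x21,0xf3}
#2 dst[0x18+8] := {0x81,0xed,0x97,0xa8,0xe6,0x13,0x21,0xf3}
query mem[0x1a]=0x97, mem[0x1c]=0xe6, mem[0x28]=0xaa, mem[0x1b]=0xa8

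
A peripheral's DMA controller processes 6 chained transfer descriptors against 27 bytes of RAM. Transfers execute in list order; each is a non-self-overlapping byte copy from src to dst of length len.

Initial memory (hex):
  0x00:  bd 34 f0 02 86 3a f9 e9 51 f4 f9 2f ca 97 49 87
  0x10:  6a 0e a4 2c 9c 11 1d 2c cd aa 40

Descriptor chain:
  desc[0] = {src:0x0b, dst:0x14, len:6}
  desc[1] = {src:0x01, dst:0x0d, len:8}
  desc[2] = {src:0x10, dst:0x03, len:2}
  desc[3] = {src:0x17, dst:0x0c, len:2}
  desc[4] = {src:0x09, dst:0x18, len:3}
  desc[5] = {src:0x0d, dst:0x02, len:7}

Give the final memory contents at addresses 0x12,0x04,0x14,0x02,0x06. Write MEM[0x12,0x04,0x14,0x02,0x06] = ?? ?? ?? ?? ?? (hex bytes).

MEM[0x12,0x04,0x14,0x02,0x06] = f9 02 51 87 3a

[0] 0x0b->0x14 len=6 : 2f ca 97 49 87 6a
[1] 0x01->0x0d len=8 : 34 f0 02 86 3a f9 e9 51
[2] 0x10->0x03 len=2 : 86 3a
[3] 0x17->0x0c len=2 : 49 87
[4] 0x09->0x18 len=3 : f4 f9 2f
[5] 0x0d->0x02 len=7 : 87 f0 02 86 3a f9 e9
query mem[0x12]=0xf9, mem[0x04]=0x02, mem[0x14]=0x51, mem[0x02]=0x87, mem[0x06]=0x3a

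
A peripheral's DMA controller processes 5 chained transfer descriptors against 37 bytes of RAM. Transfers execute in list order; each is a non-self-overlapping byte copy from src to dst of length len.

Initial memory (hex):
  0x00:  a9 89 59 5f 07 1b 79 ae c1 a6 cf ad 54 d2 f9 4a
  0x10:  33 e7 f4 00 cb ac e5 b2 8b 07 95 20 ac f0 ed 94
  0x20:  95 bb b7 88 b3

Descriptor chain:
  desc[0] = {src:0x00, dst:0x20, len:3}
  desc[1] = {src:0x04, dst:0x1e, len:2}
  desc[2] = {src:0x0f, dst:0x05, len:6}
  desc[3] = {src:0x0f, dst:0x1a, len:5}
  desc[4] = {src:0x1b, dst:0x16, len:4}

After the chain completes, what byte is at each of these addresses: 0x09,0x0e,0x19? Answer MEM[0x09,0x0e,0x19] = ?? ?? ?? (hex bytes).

MEM[0x09,0x0e,0x19] = 00 f9 00

#0 dst[0x20+3] := {0xa9,0x89,0x59}
#1 dst[0x1e+2] := {0x07,0x1b}
#2 dst[0x05+6] := {0x4a,0x33,0xe7,0xf4,0x00,0xcb}
#3 dst[0x1a+5] := {0x4a,0x33,0xe7,0xf4,0x00}
#4 dst[0x16+4] := {0x33,0xe7,0xf4,0x00}
query mem[0x09]=0x00, mem[0x0e]=0xf9, mem[0x19]=0x00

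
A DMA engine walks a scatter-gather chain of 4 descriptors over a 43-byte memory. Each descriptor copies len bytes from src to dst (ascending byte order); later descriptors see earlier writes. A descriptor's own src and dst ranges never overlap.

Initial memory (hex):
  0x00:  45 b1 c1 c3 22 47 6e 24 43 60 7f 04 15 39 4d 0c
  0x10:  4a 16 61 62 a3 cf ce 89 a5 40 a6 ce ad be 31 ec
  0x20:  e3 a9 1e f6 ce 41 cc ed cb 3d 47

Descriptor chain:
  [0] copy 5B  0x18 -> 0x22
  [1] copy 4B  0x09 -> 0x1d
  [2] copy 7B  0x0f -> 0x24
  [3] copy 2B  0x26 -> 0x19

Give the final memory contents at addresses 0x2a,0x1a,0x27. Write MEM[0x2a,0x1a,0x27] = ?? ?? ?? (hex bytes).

  after D0: wrote 5B at 0x22 = a540a6cead
  after D1: wrote 4B at 0x1d = 607f0415
  after D2: wrote 7B at 0x24 = 0c4a166162a3cf
  after D3: wrote 2B at 0x19 = 1661
query mem[0x2a]=0xcf, mem[0x1a]=0x61, mem[0x27]=0x61

MEM[0x2a,0x1a,0x27] = cf 61 61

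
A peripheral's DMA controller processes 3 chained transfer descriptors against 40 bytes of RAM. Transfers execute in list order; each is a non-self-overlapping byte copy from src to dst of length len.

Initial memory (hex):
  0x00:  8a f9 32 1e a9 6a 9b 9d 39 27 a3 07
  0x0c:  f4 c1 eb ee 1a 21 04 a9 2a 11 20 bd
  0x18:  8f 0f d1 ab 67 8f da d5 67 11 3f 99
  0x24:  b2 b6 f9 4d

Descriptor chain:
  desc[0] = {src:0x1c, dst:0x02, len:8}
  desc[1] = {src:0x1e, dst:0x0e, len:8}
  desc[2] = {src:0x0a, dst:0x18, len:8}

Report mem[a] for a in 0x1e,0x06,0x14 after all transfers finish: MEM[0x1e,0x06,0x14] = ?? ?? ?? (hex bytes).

MEM[0x1e,0x06,0x14] = 67 67 b2

[0] 0x1c->0x02 len=8 : 67 8f da d5 67 11 3f 99
[1] 0x1e->0x0e len=8 : da d5 67 11 3f 99 b2 b6
[2] 0x0a->0x18 len=8 : a3 07 f4 c1 da d5 67 11
query mem[0x1e]=0x67, mem[0x06]=0x67, mem[0x14]=0xb2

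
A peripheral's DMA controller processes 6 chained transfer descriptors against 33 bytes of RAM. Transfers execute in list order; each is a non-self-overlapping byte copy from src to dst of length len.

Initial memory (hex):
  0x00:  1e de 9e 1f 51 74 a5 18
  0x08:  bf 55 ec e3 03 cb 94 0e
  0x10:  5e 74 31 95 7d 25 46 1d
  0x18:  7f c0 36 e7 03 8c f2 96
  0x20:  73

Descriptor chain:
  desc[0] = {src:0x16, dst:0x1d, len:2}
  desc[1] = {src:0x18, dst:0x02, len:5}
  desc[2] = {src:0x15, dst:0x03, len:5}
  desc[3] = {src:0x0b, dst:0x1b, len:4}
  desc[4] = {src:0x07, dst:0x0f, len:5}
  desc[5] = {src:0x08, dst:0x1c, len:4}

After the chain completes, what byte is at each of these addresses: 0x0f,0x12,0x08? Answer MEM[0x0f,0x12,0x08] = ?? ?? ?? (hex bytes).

#0 dst[0x1d+2] := {0x46,0x1d}
#1 dst[0x02+5] := {0x7f,0xc0,0x36,0xe7,0x03}
#2 dst[0x03+5] := {0x25,0x46,0x1d,0x7f,0xc0}
#3 dst[0x1b+4] := {0xe3,0x03,0xcb,0x94}
#4 dst[0x0f+5] := {0xc0,0xbf,0x55,0xec,0xe3}
#5 dst[0x1c+4] := {0xbf,0x55,0xec,0xe3}
query mem[0x0f]=0xc0, mem[0x12]=0xec, mem[0x08]=0xbf

MEM[0x0f,0x12,0x08] = c0 ec bf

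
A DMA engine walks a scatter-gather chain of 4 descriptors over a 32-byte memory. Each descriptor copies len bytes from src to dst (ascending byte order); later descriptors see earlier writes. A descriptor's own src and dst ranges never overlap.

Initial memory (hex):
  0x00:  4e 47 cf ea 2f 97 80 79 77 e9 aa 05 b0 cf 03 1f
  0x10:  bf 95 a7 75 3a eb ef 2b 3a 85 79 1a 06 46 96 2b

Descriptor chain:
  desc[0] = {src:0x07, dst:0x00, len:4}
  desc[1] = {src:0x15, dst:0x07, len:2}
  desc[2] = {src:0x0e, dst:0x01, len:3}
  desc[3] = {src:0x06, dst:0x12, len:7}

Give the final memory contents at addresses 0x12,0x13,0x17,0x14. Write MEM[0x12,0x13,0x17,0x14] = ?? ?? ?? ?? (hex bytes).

MEM[0x12,0x13,0x17,0x14] = 80 eb 05 ef

  after D0: wrote 4B at 0x00 = 7977e9aa
  after D1: wrote 2B at 0x07 = ebef
  after D2: wrote 3B at 0x01 = 031fbf
  after D3: wrote 7B at 0x12 = 80ebefe9aa05b0
query mem[0x12]=0x80, mem[0x13]=0xeb, mem[0x17]=0x05, mem[0x14]=0xef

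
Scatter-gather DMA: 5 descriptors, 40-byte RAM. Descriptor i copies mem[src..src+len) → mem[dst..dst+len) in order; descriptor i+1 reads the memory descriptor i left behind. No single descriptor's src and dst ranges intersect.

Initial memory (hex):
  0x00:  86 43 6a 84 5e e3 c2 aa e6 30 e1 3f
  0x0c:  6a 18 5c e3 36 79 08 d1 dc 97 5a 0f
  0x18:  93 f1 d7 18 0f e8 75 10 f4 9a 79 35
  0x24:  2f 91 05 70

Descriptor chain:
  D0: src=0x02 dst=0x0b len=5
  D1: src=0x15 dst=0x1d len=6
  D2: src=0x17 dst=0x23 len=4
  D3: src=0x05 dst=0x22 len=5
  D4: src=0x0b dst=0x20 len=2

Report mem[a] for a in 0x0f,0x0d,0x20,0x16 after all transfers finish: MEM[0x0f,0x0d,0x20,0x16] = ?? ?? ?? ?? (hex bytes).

MEM[0x0f,0x0d,0x20,0x16] = c2 5e 6a 5a

#0 dst[0x0b+5] := {0x6a,0x84,0x5e,0xe3,0xc2}
#1 dst[0x1d+6] := {0x97,0x5a,0x0f,0x93,0xf1,0xd7}
#2 dst[0x23+4] := {0x0f,0x93,0xf1,0xd7}
#3 dst[0x22+5] := {0xe3,0xc2,0xaa,0xe6,0x30}
#4 dst[0x20+2] := {0x6a,0x84}
query mem[0x0f]=0xc2, mem[0x0d]=0x5e, mem[0x20]=0x6a, mem[0x16]=0x5a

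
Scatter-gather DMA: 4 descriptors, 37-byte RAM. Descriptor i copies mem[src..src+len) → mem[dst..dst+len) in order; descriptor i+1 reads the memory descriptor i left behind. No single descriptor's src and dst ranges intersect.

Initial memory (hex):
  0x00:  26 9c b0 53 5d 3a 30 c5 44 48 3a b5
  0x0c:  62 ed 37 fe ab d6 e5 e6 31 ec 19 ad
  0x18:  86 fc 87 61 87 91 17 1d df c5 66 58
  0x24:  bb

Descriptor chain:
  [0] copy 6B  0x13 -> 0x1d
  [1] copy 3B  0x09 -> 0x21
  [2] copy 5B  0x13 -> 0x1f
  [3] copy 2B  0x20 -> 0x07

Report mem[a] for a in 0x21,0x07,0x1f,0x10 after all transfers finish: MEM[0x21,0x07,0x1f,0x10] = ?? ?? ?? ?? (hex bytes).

MEM[0x21,0x07,0x1f,0x10] = ec 31 e6 ab

[0] 0x13->0x1d len=6 : e6 31 ec 19 ad 86
[1] 0x09->0x21 len=3 : 48 3a b5
[2] 0x13->0x1f len=5 : e6 31 ec 19 ad
[3] 0x20->0x07 len=2 : 31 ec
query mem[0x21]=0xec, mem[0x07]=0x31, mem[0x1f]=0xe6, mem[0x10]=0xab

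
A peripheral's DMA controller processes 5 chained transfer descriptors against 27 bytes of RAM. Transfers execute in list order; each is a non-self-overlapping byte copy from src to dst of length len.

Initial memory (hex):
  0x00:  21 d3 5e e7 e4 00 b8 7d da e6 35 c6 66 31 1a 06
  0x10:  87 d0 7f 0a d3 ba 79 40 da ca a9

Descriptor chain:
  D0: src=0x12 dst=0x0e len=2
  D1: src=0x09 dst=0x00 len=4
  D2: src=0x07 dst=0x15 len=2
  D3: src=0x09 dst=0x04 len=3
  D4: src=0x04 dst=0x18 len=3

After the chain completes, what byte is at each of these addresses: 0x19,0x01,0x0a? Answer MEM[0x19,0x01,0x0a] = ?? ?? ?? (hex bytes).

MEM[0x19,0x01,0x0a] = 35 35 35

  after D0: wrote 2B at 0x0e = 7f0a
  after D1: wrote 4B at 0x00 = e635c666
  after D2: wrote 2B at 0x15 = 7dda
  after D3: wrote 3B at 0x04 = e635c6
  after D4: wrote 3B at 0x18 = e635c6
query mem[0x19]=0x35, mem[0x01]=0x35, mem[0x0a]=0x35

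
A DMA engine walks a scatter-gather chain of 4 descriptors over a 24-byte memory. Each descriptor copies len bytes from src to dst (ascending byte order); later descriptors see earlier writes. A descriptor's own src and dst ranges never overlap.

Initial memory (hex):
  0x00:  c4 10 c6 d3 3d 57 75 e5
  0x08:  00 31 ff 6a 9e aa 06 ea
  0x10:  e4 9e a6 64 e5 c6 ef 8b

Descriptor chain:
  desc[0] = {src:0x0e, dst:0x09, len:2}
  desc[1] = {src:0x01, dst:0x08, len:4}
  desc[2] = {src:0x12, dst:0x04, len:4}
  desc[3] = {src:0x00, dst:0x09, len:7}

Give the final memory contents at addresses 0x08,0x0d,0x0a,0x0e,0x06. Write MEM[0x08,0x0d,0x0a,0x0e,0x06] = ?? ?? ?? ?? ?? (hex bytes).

MEM[0x08,0x0d,0x0a,0x0e,0x06] = 10 a6 10 64 e5

D0: mem[0x09..0x0a] <- [06 ea]
D1: mem[0x08..0x0b] <- [10 c6 d3 3d]
D2: mem[0x04..0x07] <- [a6 64 e5 c6]
D3: mem[0x09..0x0f] <- [c4 10 c6 d3 a6 64 e5]
query mem[0x08]=0x10, mem[0x0d]=0xa6, mem[0x0a]=0x10, mem[0x0e]=0x64, mem[0x06]=0xe5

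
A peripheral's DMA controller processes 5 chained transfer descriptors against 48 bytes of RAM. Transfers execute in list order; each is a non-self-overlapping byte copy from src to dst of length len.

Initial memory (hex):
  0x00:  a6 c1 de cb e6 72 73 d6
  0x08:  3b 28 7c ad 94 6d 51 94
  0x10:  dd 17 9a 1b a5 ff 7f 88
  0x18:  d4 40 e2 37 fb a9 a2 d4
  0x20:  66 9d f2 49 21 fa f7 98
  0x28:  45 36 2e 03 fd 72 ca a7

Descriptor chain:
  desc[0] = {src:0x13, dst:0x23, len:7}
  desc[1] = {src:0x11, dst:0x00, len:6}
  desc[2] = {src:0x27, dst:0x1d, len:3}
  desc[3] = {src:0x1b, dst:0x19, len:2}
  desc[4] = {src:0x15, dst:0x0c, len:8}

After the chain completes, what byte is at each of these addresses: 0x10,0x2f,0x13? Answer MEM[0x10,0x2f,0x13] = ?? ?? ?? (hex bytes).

MEM[0x10,0x2f,0x13] = 37 a7 fb

#0 dst[0x23+7] := {0x1b,0xa5,0xff,0x7f,0x88,0xd4,0x40}
#1 dst[0x00+6] := {0x17,0x9a,0x1b,0xa5,0xff,0x7f}
#2 dst[0x1d+3] := {0x88,0xd4,0x40}
#3 dst[0x19+2] := {0x37,0xfb}
#4 dst[0x0c+8] := {0xff,0x7f,0x88,0xd4,0x37,0xfb,0x37,0xfb}
query mem[0x10]=0x37, mem[0x2f]=0xa7, mem[0x13]=0xfb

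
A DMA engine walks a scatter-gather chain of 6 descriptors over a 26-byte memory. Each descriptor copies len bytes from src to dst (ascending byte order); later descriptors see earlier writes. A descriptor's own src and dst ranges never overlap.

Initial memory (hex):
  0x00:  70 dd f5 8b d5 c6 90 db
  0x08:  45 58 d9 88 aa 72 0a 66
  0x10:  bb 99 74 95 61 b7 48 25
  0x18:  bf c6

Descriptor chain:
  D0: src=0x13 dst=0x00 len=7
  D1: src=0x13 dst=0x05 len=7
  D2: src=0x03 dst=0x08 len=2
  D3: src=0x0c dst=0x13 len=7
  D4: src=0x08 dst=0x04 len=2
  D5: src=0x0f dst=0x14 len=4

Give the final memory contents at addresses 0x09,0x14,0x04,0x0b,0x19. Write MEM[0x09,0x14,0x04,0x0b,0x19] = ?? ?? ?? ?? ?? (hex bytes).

MEM[0x09,0x14,0x04,0x0b,0x19] = 25 66 48 c6 74

  after D0: wrote 7B at 0x00 = 9561b74825bfc6
  after D1: wrote 7B at 0x05 = 9561b74825bfc6
  after D2: wrote 2B at 0x08 = 4825
  after D3: wrote 7B at 0x13 = aa720a66bb9974
  after D4: wrote 2B at 0x04 = 4825
  after D5: wrote 4B at 0x14 = 66bb9974
query mem[0x09]=0x25, mem[0x14]=0x66, mem[0x04]=0x48, mem[0x0b]=0xc6, mem[0x19]=0x74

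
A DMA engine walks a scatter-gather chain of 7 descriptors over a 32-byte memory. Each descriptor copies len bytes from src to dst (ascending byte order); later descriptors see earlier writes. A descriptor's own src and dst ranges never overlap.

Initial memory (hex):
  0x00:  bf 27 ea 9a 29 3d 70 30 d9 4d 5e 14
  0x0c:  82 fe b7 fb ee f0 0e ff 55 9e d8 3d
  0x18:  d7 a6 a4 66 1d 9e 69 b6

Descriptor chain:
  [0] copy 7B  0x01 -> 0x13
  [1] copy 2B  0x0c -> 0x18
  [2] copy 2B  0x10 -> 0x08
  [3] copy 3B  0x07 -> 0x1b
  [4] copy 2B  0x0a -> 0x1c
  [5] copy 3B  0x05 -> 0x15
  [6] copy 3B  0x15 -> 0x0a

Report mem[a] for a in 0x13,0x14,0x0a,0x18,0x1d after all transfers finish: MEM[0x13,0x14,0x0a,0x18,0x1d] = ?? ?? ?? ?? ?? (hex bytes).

  after D0: wrote 7B at 0x13 = 27ea9a293d7030
  after D1: wrote 2B at 0x18 = 82fe
  after D2: wrote 2B at 0x08 = eef0
  after D3: wrote 3B at 0x1b = 30eef0
  after D4: wrote 2B at 0x1c = 5e14
  after D5: wrote 3B at 0x15 = 3d7030
  after D6: wrote 3B at 0x0a = 3d7030
query mem[0x13]=0x27, mem[0x14]=0xea, mem[0x0a]=0x3d, mem[0x18]=0x82, mem[0x1d]=0x14

MEM[0x13,0x14,0x0a,0x18,0x1d] = 27 ea 3d 82 14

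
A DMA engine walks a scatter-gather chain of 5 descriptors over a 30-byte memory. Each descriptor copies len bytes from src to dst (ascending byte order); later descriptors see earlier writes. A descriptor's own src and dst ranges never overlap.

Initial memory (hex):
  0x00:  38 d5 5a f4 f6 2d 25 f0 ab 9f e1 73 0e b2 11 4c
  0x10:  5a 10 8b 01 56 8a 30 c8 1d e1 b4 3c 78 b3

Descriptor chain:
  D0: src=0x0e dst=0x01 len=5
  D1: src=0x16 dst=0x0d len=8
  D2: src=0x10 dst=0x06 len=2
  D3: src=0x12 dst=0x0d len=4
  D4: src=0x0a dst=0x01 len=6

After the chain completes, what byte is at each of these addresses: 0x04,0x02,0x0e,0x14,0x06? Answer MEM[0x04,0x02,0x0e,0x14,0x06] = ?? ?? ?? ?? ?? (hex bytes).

MEM[0x04,0x02,0x0e,0x14,0x06] = 3c 73 78 b3 b3

#0 dst[0x01+5] := {0x11,0x4c,0x5a,0x10,0x8b}
#1 dst[0x0d+8] := {0x30,0xc8,0x1d,0xe1,0xb4,0x3c,0x78,0xb3}
#2 dst[0x06+2] := {0xe1,0xb4}
#3 dst[0x0d+4] := {0x3c,0x78,0xb3,0x8a}
#4 dst[0x01+6] := {0xe1,0x73,0x0e,0x3c,0x78,0xb3}
query mem[0x04]=0x3c, mem[0x02]=0x73, mem[0x0e]=0x78, mem[0x14]=0xb3, mem[0x06]=0xb3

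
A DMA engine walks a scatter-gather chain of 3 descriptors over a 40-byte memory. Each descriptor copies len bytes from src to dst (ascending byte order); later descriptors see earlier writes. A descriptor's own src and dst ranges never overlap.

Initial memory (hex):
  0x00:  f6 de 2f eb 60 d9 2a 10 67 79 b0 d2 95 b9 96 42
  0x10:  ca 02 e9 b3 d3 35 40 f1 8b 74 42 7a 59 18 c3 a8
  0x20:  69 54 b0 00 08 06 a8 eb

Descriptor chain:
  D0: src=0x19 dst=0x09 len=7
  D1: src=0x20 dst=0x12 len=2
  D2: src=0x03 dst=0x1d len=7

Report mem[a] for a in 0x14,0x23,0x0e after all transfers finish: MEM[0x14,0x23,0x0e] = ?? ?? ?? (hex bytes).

MEM[0x14,0x23,0x0e] = d3 74 c3

D0: mem[0x09..0x0f] <- [74 42 7a 59 18 c3 a8]
D1: mem[0x12..0x13] <- [69 54]
D2: mem[0x1d..0x23] <- [eb 60 d9 2a 10 67 74]
query mem[0x14]=0xd3, mem[0x23]=0x74, mem[0x0e]=0xc3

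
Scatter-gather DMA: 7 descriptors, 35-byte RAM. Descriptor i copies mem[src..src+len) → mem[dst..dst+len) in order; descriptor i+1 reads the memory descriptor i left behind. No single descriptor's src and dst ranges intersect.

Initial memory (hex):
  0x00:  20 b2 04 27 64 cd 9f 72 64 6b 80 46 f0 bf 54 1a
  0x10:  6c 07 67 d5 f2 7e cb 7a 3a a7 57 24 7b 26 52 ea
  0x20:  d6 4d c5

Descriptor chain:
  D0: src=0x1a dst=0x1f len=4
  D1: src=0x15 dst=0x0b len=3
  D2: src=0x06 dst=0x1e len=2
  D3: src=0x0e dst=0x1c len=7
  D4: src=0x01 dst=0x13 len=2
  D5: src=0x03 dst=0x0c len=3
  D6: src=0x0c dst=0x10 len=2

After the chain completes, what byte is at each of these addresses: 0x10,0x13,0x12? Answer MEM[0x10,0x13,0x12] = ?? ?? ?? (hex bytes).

MEM[0x10,0x13,0x12] = 27 b2 67

  after D0: wrote 4B at 0x1f = 57247b26
  after D1: wrote 3B at 0x0b = 7ecb7a
  after D2: wrote 2B at 0x1e = 9f72
  after D3: wrote 7B at 0x1c = 541a6c0767d5f2
  after D4: wrote 2B at 0x13 = b204
  after D5: wrote 3B at 0x0c = 2764cd
  after D6: wrote 2B at 0x10 = 2764
query mem[0x10]=0x27, mem[0x13]=0xb2, mem[0x12]=0x67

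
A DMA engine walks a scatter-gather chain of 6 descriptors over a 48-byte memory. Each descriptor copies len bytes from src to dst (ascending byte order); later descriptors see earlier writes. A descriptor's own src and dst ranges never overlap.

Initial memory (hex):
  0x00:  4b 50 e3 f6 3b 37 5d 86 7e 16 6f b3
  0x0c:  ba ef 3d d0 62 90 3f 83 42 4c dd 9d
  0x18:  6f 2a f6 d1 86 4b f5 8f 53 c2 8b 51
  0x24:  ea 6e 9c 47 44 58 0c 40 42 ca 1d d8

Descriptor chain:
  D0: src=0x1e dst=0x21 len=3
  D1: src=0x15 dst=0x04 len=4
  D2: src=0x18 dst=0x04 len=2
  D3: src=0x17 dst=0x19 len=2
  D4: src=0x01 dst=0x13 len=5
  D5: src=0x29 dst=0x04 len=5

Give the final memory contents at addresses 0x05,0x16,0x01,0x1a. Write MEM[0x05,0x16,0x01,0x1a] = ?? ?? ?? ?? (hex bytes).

MEM[0x05,0x16,0x01,0x1a] = 0c 6f 50 6f

[0] 0x1e->0x21 len=3 : f5 8f 53
[1] 0x15->0x04 len=4 : 4c dd 9d 6f
[2] 0x18->0x04 len=2 : 6f 2a
[3] 0x17->0x19 len=2 : 9d 6f
[4] 0x01->0x13 len=5 : 50 e3 f6 6f 2a
[5] 0x29->0x04 len=5 : 58 0c 40 42 ca
query mem[0x05]=0x0c, mem[0x16]=0x6f, mem[0x01]=0x50, mem[0x1a]=0x6f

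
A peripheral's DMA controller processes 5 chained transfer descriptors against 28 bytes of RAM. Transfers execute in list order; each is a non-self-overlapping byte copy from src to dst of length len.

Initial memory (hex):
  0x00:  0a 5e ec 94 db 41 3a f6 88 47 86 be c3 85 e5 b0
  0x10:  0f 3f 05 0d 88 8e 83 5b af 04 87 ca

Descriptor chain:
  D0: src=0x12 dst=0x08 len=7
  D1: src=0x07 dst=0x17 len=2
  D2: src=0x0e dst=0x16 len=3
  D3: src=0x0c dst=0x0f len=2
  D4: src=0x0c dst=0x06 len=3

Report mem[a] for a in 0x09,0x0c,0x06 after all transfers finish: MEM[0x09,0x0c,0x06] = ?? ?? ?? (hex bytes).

#0 dst[0x08+7] := {0x05,0x0d,0x88,0x8e,0x83,0x5b,0xaf}
#1 dst[0x17+2] := {0xf6,0x05}
#2 dst[0x16+3] := {0xaf,0xb0,0x0f}
#3 dst[0x0f+2] := {0x83,0x5b}
#4 dst[0x06+3] := {0x83,0x5b,0xaf}
query mem[0x09]=0x0d, mem[0x0c]=0x83, mem[0x06]=0x83

MEM[0x09,0x0c,0x06] = 0d 83 83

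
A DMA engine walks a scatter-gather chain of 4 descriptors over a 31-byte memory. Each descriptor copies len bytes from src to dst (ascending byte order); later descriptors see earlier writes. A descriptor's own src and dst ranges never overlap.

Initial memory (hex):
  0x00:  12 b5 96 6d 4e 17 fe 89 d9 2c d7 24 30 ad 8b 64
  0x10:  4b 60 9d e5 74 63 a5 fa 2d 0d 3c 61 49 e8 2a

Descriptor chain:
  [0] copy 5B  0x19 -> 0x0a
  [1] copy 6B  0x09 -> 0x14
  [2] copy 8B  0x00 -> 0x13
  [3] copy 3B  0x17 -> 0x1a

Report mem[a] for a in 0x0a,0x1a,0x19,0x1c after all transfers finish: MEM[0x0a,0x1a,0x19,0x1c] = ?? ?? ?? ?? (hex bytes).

MEM[0x0a,0x1a,0x19,0x1c] = 0d 4e fe fe

D0: mem[0x0a..0x0e] <- [0d 3c 61 49 e8]
D1: mem[0x14..0x19] <- [2c 0d 3c 61 49 e8]
D2: mem[0x13..0x1a] <- [12 b5 96 6d 4e 17 fe 89]
D3: mem[0x1a..0x1c] <- [4e 17 fe]
query mem[0x0a]=0x0d, mem[0x1a]=0x4e, mem[0x19]=0xfe, mem[0x1c]=0xfe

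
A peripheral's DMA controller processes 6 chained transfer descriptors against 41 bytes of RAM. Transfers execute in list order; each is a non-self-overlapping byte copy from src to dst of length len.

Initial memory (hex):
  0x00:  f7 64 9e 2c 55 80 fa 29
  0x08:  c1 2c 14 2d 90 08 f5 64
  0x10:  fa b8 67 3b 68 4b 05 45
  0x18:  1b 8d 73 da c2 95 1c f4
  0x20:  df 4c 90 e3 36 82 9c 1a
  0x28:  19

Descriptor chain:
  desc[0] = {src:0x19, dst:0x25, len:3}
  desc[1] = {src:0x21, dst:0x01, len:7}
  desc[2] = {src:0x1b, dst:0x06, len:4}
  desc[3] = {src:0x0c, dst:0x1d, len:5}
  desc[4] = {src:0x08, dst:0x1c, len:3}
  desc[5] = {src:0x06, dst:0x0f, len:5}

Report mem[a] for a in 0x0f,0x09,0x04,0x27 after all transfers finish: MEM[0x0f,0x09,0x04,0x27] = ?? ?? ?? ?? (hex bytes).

  after D0: wrote 3B at 0x25 = 8d73da
  after D1: wrote 7B at 0x01 = 4c90e3368d73da
  after D2: wrote 4B at 0x06 = dac2951c
  after D3: wrote 5B at 0x1d = 9008f564fa
  after D4: wrote 3B at 0x1c = 951c14
  after D5: wrote 5B at 0x0f = dac2951c14
query mem[0x0f]=0xda, mem[0x09]=0x1c, mem[0x04]=0x36, mem[0x27]=0xda

MEM[0x0f,0x09,0x04,0x27] = da 1c 36 da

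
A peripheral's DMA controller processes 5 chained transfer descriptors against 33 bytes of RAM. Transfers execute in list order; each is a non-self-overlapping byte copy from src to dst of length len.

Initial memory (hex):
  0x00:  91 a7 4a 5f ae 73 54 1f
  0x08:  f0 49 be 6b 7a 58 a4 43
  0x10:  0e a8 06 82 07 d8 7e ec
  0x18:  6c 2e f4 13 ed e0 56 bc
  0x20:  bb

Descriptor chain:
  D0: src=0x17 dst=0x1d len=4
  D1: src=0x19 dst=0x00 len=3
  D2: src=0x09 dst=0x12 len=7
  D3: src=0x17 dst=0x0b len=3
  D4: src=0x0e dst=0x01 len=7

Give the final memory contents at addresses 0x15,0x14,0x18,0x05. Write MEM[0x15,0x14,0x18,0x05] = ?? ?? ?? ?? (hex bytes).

D0: mem[0x1d..0x20] <- [ec 6c 2e f4]
D1: mem[0x00..0x02] <- [2e f4 13]
D2: mem[0x12..0x18] <- [49 be 6b 7a 58 a4 43]
D3: mem[0x0b..0x0d] <- [a4 43 2e]
D4: mem[0x01..0x07] <- [a4 43 0e a8 49 be 6b]
query mem[0x15]=0x7a, mem[0x14]=0x6b, mem[0x18]=0x43, mem[0x05]=0x49

MEM[0x15,0x14,0x18,0x05] = 7a 6b 43 49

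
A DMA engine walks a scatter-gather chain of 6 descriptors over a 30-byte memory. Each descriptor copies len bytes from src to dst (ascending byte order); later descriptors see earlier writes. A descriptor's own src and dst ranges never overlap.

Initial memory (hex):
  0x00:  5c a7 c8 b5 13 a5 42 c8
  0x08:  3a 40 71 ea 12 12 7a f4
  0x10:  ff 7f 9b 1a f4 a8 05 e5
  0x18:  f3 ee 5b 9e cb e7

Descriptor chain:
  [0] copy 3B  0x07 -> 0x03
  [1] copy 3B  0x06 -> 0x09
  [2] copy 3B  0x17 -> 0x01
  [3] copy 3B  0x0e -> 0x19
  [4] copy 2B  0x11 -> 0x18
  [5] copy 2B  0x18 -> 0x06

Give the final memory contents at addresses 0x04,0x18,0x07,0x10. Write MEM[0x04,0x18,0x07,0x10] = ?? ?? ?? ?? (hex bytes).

MEM[0x04,0x18,0x07,0x10] = 3a 7f 9b ff

#0 dst[0x03+3] := {0xc8,0x3a,0x40}
#1 dst[0x09+3] := {0x42,0xc8,0x3a}
#2 dst[0x01+3] := {0xe5,0xf3,0xee}
#3 dst[0x19+3] := {0x7a,0xf4,0xff}
#4 dst[0x18+2] := {0x7f,0x9b}
#5 dst[0x06+2] := {0x7f,0x9b}
query mem[0x04]=0x3a, mem[0x18]=0x7f, mem[0x07]=0x9b, mem[0x10]=0xff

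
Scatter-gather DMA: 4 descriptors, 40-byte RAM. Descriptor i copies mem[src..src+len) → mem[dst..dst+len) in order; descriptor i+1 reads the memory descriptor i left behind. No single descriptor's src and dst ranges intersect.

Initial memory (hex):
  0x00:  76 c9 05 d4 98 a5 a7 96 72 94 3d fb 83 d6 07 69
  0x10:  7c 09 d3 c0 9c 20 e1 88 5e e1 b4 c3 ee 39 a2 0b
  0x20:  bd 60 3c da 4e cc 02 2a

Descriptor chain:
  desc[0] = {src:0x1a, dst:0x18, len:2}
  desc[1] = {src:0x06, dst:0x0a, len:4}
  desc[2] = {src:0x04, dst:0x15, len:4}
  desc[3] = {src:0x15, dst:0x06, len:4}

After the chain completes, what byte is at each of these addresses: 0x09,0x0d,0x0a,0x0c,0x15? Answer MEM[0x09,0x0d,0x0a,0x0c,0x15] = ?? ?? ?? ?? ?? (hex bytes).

MEM[0x09,0x0d,0x0a,0x0c,0x15] = 96 94 a7 72 98

[0] 0x1a->0x18 len=2 : b4 c3
[1] 0x06->0x0a len=4 : a7 96 72 94
[2] 0x04->0x15 len=4 : 98 a5 a7 96
[3] 0x15->0x06 len=4 : 98 a5 a7 96
query mem[0x09]=0x96, mem[0x0d]=0x94, mem[0x0a]=0xa7, mem[0x0c]=0x72, mem[0x15]=0x98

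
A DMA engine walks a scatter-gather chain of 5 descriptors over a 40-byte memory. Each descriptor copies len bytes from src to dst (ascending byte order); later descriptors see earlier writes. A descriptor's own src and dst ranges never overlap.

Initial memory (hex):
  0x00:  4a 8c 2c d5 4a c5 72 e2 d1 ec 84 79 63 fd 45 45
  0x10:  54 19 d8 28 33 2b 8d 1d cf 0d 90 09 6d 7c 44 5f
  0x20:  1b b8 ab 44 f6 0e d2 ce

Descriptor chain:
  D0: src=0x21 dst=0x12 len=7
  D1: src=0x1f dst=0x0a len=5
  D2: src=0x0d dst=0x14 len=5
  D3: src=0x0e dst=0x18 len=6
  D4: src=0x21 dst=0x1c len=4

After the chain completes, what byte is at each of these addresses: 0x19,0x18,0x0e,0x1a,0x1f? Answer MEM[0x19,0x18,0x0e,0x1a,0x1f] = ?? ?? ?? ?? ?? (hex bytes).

  after D0: wrote 7B at 0x12 = b8ab44f60ed2ce
  after D1: wrote 5B at 0x0a = 5f1bb8ab44
  after D2: wrote 5B at 0x14 = ab44455419
  after D3: wrote 6B at 0x18 = 44455419b8ab
  after D4: wrote 4B at 0x1c = b8ab44f6
query mem[0x19]=0x45, mem[0x18]=0x44, mem[0x0e]=0x44, mem[0x1a]=0x54, mem[0x1f]=0xf6

MEM[0x19,0x18,0x0e,0x1a,0x1f] = 45 44 44 54 f6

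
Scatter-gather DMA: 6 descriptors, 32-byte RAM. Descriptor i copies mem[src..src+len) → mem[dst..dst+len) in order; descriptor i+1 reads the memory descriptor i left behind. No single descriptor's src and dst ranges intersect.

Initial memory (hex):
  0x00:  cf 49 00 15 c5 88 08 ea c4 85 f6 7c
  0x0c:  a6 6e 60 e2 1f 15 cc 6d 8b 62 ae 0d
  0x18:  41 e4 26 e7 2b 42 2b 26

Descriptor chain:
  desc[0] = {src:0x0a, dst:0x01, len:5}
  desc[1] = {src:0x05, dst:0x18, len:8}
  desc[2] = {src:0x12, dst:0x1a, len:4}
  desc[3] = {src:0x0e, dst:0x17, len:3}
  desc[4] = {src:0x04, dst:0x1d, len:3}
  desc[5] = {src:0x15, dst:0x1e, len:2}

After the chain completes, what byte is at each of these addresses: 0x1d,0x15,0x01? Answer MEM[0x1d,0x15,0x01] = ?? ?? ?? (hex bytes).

MEM[0x1d,0x15,0x01] = 6e 62 f6

D0: mem[0x01..0x05] <- [f6 7c a6 6e 60]
D1: mem[0x18..0x1f] <- [60 08 ea c4 85 f6 7c a6]
D2: mem[0x1a..0x1d] <- [cc 6d 8b 62]
D3: mem[0x17..0x19] <- [60 e2 1f]
D4: mem[0x1d..0x1f] <- [6e 60 08]
D5: mem[0x1e..0x1f] <- [62 ae]
query mem[0x1d]=0x6e, mem[0x15]=0x62, mem[0x01]=0xf6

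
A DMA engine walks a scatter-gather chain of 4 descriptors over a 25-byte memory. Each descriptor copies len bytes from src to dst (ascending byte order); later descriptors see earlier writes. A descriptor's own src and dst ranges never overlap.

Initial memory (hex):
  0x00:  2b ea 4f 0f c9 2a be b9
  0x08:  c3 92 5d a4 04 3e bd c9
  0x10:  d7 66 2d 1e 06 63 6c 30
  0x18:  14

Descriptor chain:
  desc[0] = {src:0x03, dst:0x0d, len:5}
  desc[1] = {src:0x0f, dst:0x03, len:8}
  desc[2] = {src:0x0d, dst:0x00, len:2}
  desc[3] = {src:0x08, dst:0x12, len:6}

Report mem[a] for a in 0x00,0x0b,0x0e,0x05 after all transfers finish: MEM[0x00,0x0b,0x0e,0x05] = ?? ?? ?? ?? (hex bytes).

  after D0: wrote 5B at 0x0d = 0fc92abeb9
  after D1: wrote 8B at 0x03 = 2abeb92d1e06636c
  after D2: wrote 2B at 0x00 = 0fc9
  after D3: wrote 6B at 0x12 = 06636ca4040f
query mem[0x00]=0x0f, mem[0x0b]=0xa4, mem[0x0e]=0xc9, mem[0x05]=0xb9

MEM[0x00,0x0b,0x0e,0x05] = 0f a4 c9 b9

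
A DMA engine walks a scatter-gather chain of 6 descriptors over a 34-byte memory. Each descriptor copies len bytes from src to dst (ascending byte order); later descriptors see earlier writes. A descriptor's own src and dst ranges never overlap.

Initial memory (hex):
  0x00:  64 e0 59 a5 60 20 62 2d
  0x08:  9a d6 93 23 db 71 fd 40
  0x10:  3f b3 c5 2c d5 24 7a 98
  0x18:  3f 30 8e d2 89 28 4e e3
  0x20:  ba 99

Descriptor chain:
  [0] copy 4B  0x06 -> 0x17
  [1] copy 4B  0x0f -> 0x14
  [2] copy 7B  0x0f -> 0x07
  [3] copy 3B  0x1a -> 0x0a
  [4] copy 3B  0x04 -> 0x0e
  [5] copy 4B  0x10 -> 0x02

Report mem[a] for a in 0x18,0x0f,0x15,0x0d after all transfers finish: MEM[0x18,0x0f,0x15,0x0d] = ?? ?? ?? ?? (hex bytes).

  after D0: wrote 4B at 0x17 = 622d9ad6
  after D1: wrote 4B at 0x14 = 403fb3c5
  after D2: wrote 7B at 0x07 = 403fb3c52c403f
  after D3: wrote 3B at 0x0a = d6d289
  after D4: wrote 3B at 0x0e = 602062
  after D5: wrote 4B at 0x02 = 62b3c52c
query mem[0x18]=0x2d, mem[0x0f]=0x20, mem[0x15]=0x3f, mem[0x0d]=0x3f

MEM[0x18,0x0f,0x15,0x0d] = 2d 20 3f 3f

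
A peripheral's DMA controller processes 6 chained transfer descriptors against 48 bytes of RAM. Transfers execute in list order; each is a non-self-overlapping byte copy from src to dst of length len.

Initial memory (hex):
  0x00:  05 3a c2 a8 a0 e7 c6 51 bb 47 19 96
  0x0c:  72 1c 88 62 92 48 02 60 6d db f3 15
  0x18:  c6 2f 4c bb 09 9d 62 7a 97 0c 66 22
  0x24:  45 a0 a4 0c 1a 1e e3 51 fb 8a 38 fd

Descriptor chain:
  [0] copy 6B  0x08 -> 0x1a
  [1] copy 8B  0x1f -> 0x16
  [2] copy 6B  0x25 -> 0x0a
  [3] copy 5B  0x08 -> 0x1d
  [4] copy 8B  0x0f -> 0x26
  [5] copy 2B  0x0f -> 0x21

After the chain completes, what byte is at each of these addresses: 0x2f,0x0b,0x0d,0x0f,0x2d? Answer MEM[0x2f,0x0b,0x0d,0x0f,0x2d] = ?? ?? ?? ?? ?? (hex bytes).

MEM[0x2f,0x0b,0x0d,0x0f,0x2d] = fd a4 1a e3 1c

  after D0: wrote 6B at 0x1a = bb471996721c
  after D1: wrote 8B at 0x16 = 1c970c662245a0a4
  after D2: wrote 6B at 0x0a = a0a40c1a1ee3
  after D3: wrote 5B at 0x1d = bb47a0a40c
  after D4: wrote 8B at 0x26 = e3924802606ddb1c
  after D5: wrote 2B at 0x21 = e392
query mem[0x2f]=0xfd, mem[0x0b]=0xa4, mem[0x0d]=0x1a, mem[0x0f]=0xe3, mem[0x2d]=0x1c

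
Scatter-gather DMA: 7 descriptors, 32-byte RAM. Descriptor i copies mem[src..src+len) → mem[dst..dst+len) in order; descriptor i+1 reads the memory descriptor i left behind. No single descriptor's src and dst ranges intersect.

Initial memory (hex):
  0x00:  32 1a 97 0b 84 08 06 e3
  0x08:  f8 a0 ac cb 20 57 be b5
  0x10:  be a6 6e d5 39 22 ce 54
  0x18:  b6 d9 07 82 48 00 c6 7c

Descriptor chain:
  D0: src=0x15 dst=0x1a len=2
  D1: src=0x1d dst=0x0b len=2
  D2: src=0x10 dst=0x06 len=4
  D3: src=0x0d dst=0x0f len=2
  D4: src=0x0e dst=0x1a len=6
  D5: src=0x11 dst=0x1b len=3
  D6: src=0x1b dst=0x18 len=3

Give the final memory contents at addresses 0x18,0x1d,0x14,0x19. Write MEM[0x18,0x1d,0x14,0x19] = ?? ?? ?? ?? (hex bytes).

MEM[0x18,0x1d,0x14,0x19] = a6 d5 39 6e

#0 dst[0x1a+2] := {0x22,0xce}
#1 dst[0x0b+2] := {0x00,0xc6}
#2 dst[0x06+4] := {0xbe,0xa6,0x6e,0xd5}
#3 dst[0x0f+2] := {0x57,0xbe}
#4 dst[0x1a+6] := {0xbe,0x57,0xbe,0xa6,0x6e,0xd5}
#5 dst[0x1b+3] := {0xa6,0x6e,0xd5}
#6 dst[0x18+3] := {0xa6,0x6e,0xd5}
query mem[0x18]=0xa6, mem[0x1d]=0xd5, mem[0x14]=0x39, mem[0x19]=0x6e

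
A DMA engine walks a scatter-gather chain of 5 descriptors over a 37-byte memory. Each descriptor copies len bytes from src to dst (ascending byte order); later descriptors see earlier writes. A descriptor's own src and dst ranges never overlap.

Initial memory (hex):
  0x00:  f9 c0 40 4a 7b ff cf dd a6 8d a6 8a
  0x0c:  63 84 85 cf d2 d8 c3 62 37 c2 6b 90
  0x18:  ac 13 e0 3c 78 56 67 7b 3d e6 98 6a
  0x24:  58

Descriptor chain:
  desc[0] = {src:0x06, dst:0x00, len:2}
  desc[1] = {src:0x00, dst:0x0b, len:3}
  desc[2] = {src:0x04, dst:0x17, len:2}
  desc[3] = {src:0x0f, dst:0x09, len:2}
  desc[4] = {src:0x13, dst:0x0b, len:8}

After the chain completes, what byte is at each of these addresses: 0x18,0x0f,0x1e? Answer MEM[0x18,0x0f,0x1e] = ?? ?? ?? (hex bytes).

D0: mem[0x00..0x01] <- [cf dd]
D1: mem[0x0b..0x0d] <- [cf dd 40]
D2: mem[0x17..0x18] <- [7b ff]
D3: mem[0x09..0x0a] <- [cf d2]
D4: mem[0x0b..0x12] <- [62 37 c2 6b 7b ff 13 e0]
query mem[0x18]=0xff, mem[0x0f]=0x7b, mem[0x1e]=0x67

MEM[0x18,0x0f,0x1e] = ff 7b 67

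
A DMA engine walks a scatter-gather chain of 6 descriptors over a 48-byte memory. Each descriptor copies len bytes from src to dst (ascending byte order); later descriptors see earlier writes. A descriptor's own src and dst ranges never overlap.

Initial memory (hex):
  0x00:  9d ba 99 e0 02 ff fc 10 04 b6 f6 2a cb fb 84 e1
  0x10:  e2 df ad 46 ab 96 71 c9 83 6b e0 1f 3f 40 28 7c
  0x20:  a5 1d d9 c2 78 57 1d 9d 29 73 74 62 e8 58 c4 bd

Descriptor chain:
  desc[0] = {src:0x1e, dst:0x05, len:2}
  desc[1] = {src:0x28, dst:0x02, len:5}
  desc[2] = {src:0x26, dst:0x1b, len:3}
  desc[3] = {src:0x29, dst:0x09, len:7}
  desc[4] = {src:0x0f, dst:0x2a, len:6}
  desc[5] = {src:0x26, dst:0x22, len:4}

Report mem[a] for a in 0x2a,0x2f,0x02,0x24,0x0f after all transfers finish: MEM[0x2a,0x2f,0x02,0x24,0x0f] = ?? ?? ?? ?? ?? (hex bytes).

  after D0: wrote 2B at 0x05 = 287c
  after D1: wrote 5B at 0x02 = 29737462e8
  after D2: wrote 3B at 0x1b = 1d9d29
  after D3: wrote 7B at 0x09 = 737462e858c4bd
  after D4: wrote 6B at 0x2a = bde2dfad46ab
  after D5: wrote 4B at 0x22 = 1d9d2973
query mem[0x2a]=0xbd, mem[0x2f]=0xab, mem[0x02]=0x29, mem[0x24]=0x29, mem[0x0f]=0xbd

MEM[0x2a,0x2f,0x02,0x24,0x0f] = bd ab 29 29 bd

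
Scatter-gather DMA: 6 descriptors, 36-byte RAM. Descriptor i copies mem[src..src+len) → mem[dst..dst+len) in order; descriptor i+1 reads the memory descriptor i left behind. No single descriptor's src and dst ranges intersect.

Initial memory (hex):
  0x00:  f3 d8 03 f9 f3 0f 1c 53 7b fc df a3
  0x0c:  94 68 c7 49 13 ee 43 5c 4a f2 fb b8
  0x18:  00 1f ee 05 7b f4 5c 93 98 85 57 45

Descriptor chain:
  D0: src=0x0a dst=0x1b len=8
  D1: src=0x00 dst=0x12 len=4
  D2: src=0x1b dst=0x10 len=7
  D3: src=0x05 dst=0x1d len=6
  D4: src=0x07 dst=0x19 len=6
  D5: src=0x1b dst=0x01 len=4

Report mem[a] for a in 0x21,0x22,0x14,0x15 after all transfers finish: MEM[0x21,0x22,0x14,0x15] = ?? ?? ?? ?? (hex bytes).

  after D0: wrote 8B at 0x1b = dfa39468c74913ee
  after D1: wrote 4B at 0x12 = f3d803f9
  after D2: wrote 7B at 0x10 = dfa39468c74913
  after D3: wrote 6B at 0x1d = 0f1c537bfcdf
  after D4: wrote 6B at 0x19 = 537bfcdfa394
  after D5: wrote 4B at 0x01 = fcdfa394
query mem[0x21]=0xfc, mem[0x22]=0xdf, mem[0x14]=0xc7, mem[0x15]=0x49

MEM[0x21,0x22,0x14,0x15] = fc df c7 49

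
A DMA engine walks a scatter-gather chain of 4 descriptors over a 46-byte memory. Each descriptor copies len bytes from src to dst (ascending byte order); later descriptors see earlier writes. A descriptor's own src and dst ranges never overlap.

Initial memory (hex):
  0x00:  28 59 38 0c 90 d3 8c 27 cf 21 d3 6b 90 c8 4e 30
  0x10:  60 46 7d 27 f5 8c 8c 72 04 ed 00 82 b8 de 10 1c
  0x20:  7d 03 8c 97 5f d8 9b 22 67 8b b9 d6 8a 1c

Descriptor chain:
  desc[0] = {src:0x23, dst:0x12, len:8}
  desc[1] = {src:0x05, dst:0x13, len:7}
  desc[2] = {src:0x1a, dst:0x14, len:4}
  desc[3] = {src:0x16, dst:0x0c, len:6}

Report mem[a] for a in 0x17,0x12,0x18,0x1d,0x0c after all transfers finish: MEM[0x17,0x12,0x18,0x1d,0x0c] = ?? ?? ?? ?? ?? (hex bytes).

MEM[0x17,0x12,0x18,0x1d,0x0c] = de 97 d3 de b8

[0] 0x23->0x12 len=8 : 97 5f d8 9b 22 67 8b b9
[1] 0x05->0x13 len=7 : d3 8c 27 cf 21 d3 6b
[2] 0x1a->0x14 len=4 : 00 82 b8 de
[3] 0x16->0x0c len=6 : b8 de d3 6b 00 82
query mem[0x17]=0xde, mem[0x12]=0x97, mem[0x18]=0xd3, mem[0x1d]=0xde, mem[0x0c]=0xb8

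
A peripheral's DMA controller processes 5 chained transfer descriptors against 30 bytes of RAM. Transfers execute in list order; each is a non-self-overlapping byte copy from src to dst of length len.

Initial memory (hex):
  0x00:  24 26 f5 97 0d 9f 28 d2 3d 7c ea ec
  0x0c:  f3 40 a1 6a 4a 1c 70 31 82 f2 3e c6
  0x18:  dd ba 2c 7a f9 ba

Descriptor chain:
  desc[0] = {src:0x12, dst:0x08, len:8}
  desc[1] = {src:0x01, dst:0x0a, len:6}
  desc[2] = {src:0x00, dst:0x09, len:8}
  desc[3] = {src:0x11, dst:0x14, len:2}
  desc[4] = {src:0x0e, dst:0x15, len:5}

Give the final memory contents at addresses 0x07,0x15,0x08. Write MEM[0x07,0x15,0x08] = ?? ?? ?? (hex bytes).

D0: mem[0x08..0x0f] <- [70 31 82 f2 3e c6 dd ba]
D1: mem[0x0a..0x0f] <- [26 f5 97 0d 9f 28]
D2: mem[0x09..0x10] <- [24 26 f5 97 0d 9f 28 d2]
D3: mem[0x14..0x15] <- [1c 70]
D4: mem[0x15..0x19] <- [9f 28 d2 1c 70]
query mem[0x07]=0xd2, mem[0x15]=0x9f, mem[0x08]=0x70

MEM[0x07,0x15,0x08] = d2 9f 70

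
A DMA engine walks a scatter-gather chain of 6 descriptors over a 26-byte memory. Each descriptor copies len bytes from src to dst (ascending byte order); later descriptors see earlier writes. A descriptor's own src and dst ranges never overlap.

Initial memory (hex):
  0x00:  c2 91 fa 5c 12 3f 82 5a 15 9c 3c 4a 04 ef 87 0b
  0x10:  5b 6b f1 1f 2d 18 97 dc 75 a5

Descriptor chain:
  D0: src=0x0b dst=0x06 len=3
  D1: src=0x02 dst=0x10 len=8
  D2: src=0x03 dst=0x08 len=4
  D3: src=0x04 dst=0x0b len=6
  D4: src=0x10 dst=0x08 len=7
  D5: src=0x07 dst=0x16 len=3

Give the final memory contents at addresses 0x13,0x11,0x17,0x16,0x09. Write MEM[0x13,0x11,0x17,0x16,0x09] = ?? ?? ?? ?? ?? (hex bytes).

MEM[0x13,0x11,0x17,0x16,0x09] = 3f 5c 12 04 5c

[0] 0x0b->0x06 len=3 : 4a 04 ef
[1] 0x02->0x10 len=8 : fa 5c 12 3f 4a 04 ef 9c
[2] 0x03->0x08 len=4 : 5c 12 3f 4a
[3] 0x04->0x0b len=6 : 12 3f 4a 04 5c 12
[4] 0x10->0x08 len=7 : 12 5c 12 3f 4a 04 ef
[5] 0x07->0x16 len=3 : 04 12 5c
query mem[0x13]=0x3f, mem[0x11]=0x5c, mem[0x17]=0x12, mem[0x16]=0x04, mem[0x09]=0x5c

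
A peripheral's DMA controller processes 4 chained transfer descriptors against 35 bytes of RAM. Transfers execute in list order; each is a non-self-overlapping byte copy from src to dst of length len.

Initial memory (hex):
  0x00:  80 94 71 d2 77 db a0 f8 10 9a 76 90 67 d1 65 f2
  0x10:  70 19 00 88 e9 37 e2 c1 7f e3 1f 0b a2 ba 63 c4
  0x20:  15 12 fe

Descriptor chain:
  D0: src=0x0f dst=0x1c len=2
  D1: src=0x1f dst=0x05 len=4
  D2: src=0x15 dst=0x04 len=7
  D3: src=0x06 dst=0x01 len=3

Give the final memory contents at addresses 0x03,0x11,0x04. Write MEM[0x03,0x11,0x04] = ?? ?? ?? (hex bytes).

#0 dst[0x1c+2] := {0xf2,0x70}
#1 dst[0x05+4] := {0xc4,0x15,0x12,0xfe}
#2 dst[0x04+7] := {0x37,0xe2,0xc1,0x7f,0xe3,0x1f,0x0b}
#3 dst[0x01+3] := {0xc1,0x7f,0xe3}
query mem[0x03]=0xe3, mem[0x11]=0x19, mem[0x04]=0x37

MEM[0x03,0x11,0x04] = e3 19 37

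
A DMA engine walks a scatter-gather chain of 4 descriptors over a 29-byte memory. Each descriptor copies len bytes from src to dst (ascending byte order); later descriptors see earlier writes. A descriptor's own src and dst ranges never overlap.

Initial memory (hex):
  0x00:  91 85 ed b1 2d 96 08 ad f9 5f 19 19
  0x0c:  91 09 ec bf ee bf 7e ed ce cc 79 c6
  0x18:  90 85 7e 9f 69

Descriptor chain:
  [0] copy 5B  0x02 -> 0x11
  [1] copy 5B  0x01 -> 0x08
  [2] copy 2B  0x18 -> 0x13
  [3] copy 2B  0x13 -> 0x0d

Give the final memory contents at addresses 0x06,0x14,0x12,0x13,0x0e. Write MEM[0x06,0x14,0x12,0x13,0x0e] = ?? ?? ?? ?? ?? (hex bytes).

[0] 0x02->0x11 len=5 : ed b1 2d 96 08
[1] 0x01->0x08 len=5 : 85 ed b1 2d 96
[2] 0x18->0x13 len=2 : 90 85
[3] 0x13->0x0d len=2 : 90 85
query mem[0x06]=0x08, mem[0x14]=0x85, mem[0x12]=0xb1, mem[0x13]=0x90, mem[0x0e]=0x85

MEM[0x06,0x14,0x12,0x13,0x0e] = 08 85 b1 90 85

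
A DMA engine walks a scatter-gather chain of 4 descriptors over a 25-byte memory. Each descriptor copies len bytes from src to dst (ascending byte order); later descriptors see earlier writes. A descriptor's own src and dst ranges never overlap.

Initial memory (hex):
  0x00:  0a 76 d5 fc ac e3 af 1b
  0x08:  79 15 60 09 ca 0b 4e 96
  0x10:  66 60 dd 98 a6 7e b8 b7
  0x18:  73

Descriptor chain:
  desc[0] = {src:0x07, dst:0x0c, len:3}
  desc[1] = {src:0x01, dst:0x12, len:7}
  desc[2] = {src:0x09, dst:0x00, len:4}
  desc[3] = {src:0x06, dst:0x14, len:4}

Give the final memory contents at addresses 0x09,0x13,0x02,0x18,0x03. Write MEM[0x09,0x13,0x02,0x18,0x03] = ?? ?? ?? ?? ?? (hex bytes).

#0 dst[0x0c+3] := {0x1b,0x79,0x15}
#1 dst[0x12+7] := {0x76,0xd5,0xfc,0xac,0xe3,0xaf,0x1b}
#2 dst[0x00+4] := {0x15,0x60,0x09,0x1b}
#3 dst[0x14+4] := {0xaf,0x1b,0x79,0x15}
query mem[0x09]=0x15, mem[0x13]=0xd5, mem[0x02]=0x09, mem[0x18]=0x1b, mem[0x03]=0x1b

MEM[0x09,0x13,0x02,0x18,0x03] = 15 d5 09 1b 1b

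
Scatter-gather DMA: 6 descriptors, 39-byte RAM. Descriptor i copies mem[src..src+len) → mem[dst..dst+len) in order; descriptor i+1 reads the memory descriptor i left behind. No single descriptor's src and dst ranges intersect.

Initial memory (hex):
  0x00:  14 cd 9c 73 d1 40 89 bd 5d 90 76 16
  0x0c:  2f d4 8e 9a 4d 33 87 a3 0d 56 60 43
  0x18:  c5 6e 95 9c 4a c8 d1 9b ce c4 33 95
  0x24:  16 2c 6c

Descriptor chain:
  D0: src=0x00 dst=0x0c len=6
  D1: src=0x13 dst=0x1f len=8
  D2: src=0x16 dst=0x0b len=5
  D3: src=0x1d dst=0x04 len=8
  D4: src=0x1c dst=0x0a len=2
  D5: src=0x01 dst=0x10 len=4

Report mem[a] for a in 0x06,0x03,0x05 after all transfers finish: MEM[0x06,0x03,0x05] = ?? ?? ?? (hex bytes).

MEM[0x06,0x03,0x05] = a3 73 d1

D0: mem[0x0c..0x11] <- [14 cd 9c 73 d1 40]
D1: mem[0x1f..0x26] <- [a3 0d 56 60 43 c5 6e 95]
D2: mem[0x0b..0x0f] <- [60 43 c5 6e 95]
D3: mem[0x04..0x0b] <- [c8 d1 a3 0d 56 60 43 c5]
D4: mem[0x0a..0x0b] <- [4a c8]
D5: mem[0x10..0x13] <- [cd 9c 73 c8]
query mem[0x06]=0xa3, mem[0x03]=0x73, mem[0x05]=0xd1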